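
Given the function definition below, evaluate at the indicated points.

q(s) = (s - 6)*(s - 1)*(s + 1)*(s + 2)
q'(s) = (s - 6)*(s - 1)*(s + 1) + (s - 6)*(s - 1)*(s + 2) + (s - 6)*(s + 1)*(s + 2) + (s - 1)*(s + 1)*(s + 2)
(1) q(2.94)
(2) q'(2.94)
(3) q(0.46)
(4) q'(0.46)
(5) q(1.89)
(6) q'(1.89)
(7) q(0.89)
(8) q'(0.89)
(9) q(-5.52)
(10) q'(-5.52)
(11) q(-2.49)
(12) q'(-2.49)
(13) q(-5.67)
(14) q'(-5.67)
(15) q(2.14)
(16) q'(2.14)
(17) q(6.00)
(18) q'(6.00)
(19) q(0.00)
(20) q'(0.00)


(1) = -115.54
(2) = -74.51
(3) = 10.74
(4) = -10.11
(5) = -41.12
(6) = -61.00
(7) = 3.07
(8) = -25.83
(9) = 1195.04
(10) = -890.91
(11) = 21.63
(12) = -67.41
(13) = 1334.07
(14) = -963.50
(15) = -57.20
(16) = -67.39
(17) = 0.00
(18) = 280.00
(19) = 12.00
(20) = 4.00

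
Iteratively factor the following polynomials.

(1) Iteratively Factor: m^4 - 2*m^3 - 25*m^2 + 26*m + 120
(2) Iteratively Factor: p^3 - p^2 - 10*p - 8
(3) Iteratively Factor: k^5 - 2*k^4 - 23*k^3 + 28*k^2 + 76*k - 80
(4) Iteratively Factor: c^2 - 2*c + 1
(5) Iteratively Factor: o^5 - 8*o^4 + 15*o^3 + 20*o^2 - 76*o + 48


(1) = (m + 2)*(m^3 - 4*m^2 - 17*m + 60) = (m - 3)*(m + 2)*(m^2 - m - 20) = (m - 5)*(m - 3)*(m + 2)*(m + 4)
(2) = (p + 2)*(p^2 - 3*p - 4) = (p - 4)*(p + 2)*(p + 1)
(3) = (k - 5)*(k^4 + 3*k^3 - 8*k^2 - 12*k + 16) = (k - 5)*(k - 1)*(k^3 + 4*k^2 - 4*k - 16) = (k - 5)*(k - 1)*(k + 2)*(k^2 + 2*k - 8) = (k - 5)*(k - 2)*(k - 1)*(k + 2)*(k + 4)
(4) = (c - 1)*(c - 1)
(5) = (o - 3)*(o^4 - 5*o^3 + 20*o - 16) = (o - 3)*(o - 1)*(o^3 - 4*o^2 - 4*o + 16) = (o - 4)*(o - 3)*(o - 1)*(o^2 - 4) = (o - 4)*(o - 3)*(o - 2)*(o - 1)*(o + 2)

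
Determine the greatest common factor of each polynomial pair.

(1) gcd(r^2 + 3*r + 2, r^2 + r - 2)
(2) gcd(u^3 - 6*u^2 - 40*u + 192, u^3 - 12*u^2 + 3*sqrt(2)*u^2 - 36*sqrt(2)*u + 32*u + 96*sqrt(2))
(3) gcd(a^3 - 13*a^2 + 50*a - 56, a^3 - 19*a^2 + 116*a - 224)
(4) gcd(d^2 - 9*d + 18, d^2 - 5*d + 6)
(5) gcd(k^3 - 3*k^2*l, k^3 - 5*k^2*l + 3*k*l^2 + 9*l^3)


(1) = r + 2
(2) = u^2 - 12*u + 32
(3) = a^2 - 11*a + 28
(4) = d - 3
(5) = gcd(k^2*(k - 3*l), (k - 3*l)^2*(k + l)) = k - 3*l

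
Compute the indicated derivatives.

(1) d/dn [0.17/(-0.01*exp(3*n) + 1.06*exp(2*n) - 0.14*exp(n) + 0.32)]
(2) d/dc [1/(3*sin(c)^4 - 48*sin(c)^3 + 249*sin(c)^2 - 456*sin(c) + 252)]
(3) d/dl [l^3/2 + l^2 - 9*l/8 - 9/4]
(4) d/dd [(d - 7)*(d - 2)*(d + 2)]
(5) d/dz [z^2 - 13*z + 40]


(1) = (0.0051*exp(2*n) - 0.3604*exp(n) + 0.0238)*exp(n)/(0.01*exp(3*n) - 1.06*exp(2*n) + 0.14*exp(n) - 0.32)^2
(2) = 2*(-2*sin(c)^3 + 24*sin(c)^2 - 83*sin(c) + 76)*cos(c)/(3*(sin(c)^4 - 16*sin(c)^3 + 83*sin(c)^2 - 152*sin(c) + 84)^2)
(3) = 3*l^2/2 + 2*l - 9/8
(4) = 3*d^2 - 14*d - 4
(5) = 2*z - 13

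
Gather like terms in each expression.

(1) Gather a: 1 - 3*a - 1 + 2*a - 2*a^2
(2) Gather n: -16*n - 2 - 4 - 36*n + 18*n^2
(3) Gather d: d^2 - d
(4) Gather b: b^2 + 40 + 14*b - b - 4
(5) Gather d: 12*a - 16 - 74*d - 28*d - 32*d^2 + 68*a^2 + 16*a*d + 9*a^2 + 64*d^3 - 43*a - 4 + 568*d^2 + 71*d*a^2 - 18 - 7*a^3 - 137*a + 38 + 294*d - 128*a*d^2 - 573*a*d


(1) = -2*a^2 - a
(2) = 18*n^2 - 52*n - 6
(3) = d^2 - d
(4) = b^2 + 13*b + 36
(5) = -7*a^3 + 77*a^2 - 168*a + 64*d^3 + d^2*(536 - 128*a) + d*(71*a^2 - 557*a + 192)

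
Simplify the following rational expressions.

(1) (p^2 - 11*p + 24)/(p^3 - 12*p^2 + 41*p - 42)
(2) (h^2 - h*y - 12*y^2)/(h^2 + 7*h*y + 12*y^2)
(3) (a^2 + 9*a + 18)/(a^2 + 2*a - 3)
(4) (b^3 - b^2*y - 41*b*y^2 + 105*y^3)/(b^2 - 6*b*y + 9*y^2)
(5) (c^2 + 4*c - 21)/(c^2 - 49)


(1) = (p - 8)/(p^2 - 9*p + 14)
(2) = (h - 4*y)/(h + 4*y)
(3) = (a + 6)/(a - 1)
(4) = (-b^2 - 2*b*y + 35*y^2)/(-b + 3*y)
(5) = (c - 3)/(c - 7)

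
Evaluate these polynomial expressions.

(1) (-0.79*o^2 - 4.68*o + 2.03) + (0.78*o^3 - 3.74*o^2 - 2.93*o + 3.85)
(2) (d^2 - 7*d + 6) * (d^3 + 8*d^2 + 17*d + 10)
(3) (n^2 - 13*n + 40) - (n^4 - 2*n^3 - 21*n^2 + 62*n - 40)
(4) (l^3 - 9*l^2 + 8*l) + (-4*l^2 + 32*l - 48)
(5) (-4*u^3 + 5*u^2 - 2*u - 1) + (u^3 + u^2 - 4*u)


(1) = 0.78*o^3 - 4.53*o^2 - 7.61*o + 5.88
(2) = d^5 + d^4 - 33*d^3 - 61*d^2 + 32*d + 60
(3) = -n^4 + 2*n^3 + 22*n^2 - 75*n + 80
(4) = l^3 - 13*l^2 + 40*l - 48
(5) = -3*u^3 + 6*u^2 - 6*u - 1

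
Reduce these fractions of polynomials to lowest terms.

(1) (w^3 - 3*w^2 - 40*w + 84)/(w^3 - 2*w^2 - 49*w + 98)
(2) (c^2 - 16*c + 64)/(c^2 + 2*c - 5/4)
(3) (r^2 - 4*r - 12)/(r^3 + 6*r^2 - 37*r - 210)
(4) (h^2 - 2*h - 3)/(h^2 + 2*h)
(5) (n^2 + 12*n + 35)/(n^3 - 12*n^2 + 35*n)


(1) = (w + 6)/(w + 7)
(2) = (4*c^2 - 64*c + 256)/(4*c^2 + 8*c - 5)
(3) = (r + 2)/(r^2 + 12*r + 35)
(4) = (h^2 - 2*h - 3)/(h^2 + 2*h)
(5) = (n^2 + 12*n + 35)/(n^3 - 12*n^2 + 35*n)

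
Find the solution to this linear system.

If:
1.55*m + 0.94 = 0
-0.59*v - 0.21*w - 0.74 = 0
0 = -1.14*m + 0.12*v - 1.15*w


Then:
m = -0.61
v = -1.42
w = 0.45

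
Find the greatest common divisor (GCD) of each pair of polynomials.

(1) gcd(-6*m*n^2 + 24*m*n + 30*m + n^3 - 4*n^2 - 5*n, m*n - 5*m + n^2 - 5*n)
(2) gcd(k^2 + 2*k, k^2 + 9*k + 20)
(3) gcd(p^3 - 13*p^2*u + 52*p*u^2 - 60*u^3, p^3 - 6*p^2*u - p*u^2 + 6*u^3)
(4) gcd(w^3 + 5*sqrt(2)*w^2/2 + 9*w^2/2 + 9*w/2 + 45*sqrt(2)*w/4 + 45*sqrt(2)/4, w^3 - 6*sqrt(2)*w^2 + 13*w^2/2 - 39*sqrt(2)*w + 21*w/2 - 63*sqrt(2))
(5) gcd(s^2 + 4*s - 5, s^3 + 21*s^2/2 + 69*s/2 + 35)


(1) = gcd((-6*m + n)*(n - 5)*(n + 1), (m + n)*(n - 5)) = n - 5
(2) = 1
(3) = p - 6*u
(4) = gcd((w + 3/2)*(w + 3)*(w + 5*sqrt(2)/2), (w + 3)*(w + 7/2)*(w - 6*sqrt(2))) = w + 3
(5) = s + 5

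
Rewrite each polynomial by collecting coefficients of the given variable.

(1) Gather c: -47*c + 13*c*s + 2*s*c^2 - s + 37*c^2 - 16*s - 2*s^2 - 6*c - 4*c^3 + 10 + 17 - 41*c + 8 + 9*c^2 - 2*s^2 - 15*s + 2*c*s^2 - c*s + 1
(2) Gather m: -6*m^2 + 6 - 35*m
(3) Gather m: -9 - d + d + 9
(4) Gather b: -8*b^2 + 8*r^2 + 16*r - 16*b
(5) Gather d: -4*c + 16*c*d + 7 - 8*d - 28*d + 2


(1) = -4*c^3 + c^2*(2*s + 46) + c*(2*s^2 + 12*s - 94) - 4*s^2 - 32*s + 36
(2) = -6*m^2 - 35*m + 6
(3) = 0
(4) = -8*b^2 - 16*b + 8*r^2 + 16*r
(5) = -4*c + d*(16*c - 36) + 9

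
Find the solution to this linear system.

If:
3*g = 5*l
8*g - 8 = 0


Then:
g = 1
l = 3/5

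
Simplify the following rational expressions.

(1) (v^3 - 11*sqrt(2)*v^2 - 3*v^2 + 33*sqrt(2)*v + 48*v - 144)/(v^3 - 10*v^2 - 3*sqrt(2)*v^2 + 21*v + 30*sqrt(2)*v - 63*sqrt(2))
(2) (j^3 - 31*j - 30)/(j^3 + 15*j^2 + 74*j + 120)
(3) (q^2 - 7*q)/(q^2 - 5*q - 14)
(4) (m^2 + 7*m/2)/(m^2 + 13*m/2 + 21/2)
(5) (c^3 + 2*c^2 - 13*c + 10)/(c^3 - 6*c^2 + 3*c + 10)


(1) = (v - 8*sqrt(2))/(v - 7)
(2) = (j^2 - 5*j - 6)/(j^2 + 10*j + 24)
(3) = q/(q + 2)
(4) = m/(m + 3)
(5) = (c^2 + 4*c - 5)/(c^2 - 4*c - 5)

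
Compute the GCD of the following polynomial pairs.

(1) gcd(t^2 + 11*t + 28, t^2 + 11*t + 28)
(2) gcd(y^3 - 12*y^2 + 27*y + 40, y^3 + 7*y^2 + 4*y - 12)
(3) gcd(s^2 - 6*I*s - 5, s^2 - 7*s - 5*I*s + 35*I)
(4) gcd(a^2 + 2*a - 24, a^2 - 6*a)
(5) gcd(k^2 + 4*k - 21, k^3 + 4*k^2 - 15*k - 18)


(1) = gcd((t + 4)*(t + 7), (t + 4)*(t + 7)) = t^2 + 11*t + 28
(2) = 1
(3) = gcd((s - 5*I)*(s - I), (s - 7)*(s - 5*I)) = s - 5*I
(4) = 1
(5) = gcd((k - 3)*(k + 7), (k - 3)*(k + 1)*(k + 6)) = k - 3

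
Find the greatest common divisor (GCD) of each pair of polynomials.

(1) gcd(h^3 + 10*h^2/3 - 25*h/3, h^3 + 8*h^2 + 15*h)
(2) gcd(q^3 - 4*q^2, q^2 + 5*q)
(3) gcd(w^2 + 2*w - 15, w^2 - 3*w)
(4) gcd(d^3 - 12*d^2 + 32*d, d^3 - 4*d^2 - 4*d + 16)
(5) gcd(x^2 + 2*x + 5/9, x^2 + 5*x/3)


(1) = h^2 + 5*h
(2) = gcd(q^2*(q - 4), q*(q + 5)) = q
(3) = w - 3
(4) = d - 4
(5) = x + 5/3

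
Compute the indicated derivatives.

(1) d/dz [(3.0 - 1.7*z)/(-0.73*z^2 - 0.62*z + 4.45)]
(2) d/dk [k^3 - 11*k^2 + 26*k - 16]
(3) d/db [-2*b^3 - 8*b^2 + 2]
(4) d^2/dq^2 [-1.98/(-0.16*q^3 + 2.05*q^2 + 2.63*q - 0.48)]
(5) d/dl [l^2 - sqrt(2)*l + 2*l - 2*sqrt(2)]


(1) = (-1.241*z^2 + 4.38*z - 5.705)/(0.5329*z^4 + 0.9052*z^3 - 6.1126*z^2 - 5.518*z + 19.8025)
(2) = 3*k^2 - 22*k + 26
(3) = 2*b*(-3*b - 8)
(4) = ((8.118 - 1.9008*q)*(0.16*q^3 - 2.05*q^2 - 2.63*q + 0.48) + 1.98*(-0.96*q^2 + 8.2*q + 5.26)*(-0.48*q^2 + 4.1*q + 2.63))/(0.16*q^3 - 2.05*q^2 - 2.63*q + 0.48)^3
(5) = 2*l - sqrt(2) + 2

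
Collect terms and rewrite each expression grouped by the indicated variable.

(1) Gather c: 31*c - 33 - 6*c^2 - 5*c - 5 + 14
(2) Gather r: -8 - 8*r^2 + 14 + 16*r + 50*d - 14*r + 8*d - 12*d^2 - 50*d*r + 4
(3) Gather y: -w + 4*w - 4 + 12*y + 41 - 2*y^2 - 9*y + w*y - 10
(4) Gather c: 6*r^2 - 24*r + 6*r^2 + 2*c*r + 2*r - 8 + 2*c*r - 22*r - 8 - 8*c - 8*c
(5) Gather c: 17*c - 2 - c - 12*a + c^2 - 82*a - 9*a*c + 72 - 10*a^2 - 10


(1) = -6*c^2 + 26*c - 24
(2) = -12*d^2 + 58*d - 8*r^2 + r*(2 - 50*d) + 10
(3) = 3*w - 2*y^2 + y*(w + 3) + 27
(4) = c*(4*r - 16) + 12*r^2 - 44*r - 16
(5) = -10*a^2 - 94*a + c^2 + c*(16 - 9*a) + 60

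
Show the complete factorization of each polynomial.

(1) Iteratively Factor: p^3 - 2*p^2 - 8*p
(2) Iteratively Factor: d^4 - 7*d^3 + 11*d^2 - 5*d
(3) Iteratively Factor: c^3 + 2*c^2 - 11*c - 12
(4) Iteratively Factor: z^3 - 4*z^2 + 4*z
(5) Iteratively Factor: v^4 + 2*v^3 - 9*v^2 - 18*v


(1) = (p + 2)*(p^2 - 4*p) = p*(p + 2)*(p - 4)
(2) = (d)*(d^3 - 7*d^2 + 11*d - 5) = d*(d - 1)*(d^2 - 6*d + 5) = d*(d - 5)*(d - 1)*(d - 1)
(3) = (c + 1)*(c^2 + c - 12) = (c - 3)*(c + 1)*(c + 4)
(4) = (z)*(z^2 - 4*z + 4) = z*(z - 2)*(z - 2)
(5) = (v)*(v^3 + 2*v^2 - 9*v - 18) = v*(v - 3)*(v^2 + 5*v + 6) = v*(v - 3)*(v + 2)*(v + 3)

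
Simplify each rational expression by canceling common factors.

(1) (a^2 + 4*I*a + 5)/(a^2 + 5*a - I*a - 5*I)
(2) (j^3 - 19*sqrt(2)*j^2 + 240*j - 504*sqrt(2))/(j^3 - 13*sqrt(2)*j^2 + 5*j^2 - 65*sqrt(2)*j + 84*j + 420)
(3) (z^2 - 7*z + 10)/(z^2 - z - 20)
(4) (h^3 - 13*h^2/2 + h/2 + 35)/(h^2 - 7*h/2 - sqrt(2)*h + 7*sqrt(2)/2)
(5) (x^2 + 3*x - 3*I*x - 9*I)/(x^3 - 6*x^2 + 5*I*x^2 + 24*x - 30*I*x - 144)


(1) = (a + 5*I)/(a + 5)
(2) = (j - 6*sqrt(2))/(j + 5)
(3) = (z - 2)/(z + 4)
(4) = (4*h^2 - 12*h - 40)/(4*h - 4*sqrt(2))
(5) = (x + 3)/(x^2 + x*(-6 + 8*I) - 48*I)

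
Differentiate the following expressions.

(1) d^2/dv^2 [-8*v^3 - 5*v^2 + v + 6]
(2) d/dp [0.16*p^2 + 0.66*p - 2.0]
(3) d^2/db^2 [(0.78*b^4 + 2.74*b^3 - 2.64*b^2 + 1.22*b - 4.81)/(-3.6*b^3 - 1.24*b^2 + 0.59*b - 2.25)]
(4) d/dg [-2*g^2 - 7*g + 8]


(1) = -48*v - 10
(2) = 0.32*p + 0.66
(3) = (87.179424*b^6 - 88.453872*b^5 + 1000.660572*b^4 + 69.050796*b^3 + 31.905996*b^2 - 317.684676*b - 0.000178)/(46.656*b^9 + 48.2112*b^8 - 6.33312*b^7 + 73.584064*b^6 + 61.301928*b^5 - 17.000268*b^4 + 44.593021*b^3 + 21.182175*b^2 - 8.960625*b + 11.390625)
(4) = -4*g - 7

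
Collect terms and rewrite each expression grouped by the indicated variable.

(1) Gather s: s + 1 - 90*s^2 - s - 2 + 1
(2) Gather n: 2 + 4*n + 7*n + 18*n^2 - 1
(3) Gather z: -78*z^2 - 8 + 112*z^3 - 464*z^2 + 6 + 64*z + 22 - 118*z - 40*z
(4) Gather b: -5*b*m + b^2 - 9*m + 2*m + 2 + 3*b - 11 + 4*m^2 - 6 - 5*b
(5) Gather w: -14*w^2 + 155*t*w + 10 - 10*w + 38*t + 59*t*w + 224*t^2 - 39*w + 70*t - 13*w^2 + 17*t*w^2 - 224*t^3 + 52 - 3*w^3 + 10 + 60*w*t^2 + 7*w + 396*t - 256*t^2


(1) = -90*s^2
(2) = 18*n^2 + 11*n + 1
(3) = 112*z^3 - 542*z^2 - 94*z + 20
(4) = b^2 + b*(-5*m - 2) + 4*m^2 - 7*m - 15
(5) = -224*t^3 - 32*t^2 + 504*t - 3*w^3 + w^2*(17*t - 27) + w*(60*t^2 + 214*t - 42) + 72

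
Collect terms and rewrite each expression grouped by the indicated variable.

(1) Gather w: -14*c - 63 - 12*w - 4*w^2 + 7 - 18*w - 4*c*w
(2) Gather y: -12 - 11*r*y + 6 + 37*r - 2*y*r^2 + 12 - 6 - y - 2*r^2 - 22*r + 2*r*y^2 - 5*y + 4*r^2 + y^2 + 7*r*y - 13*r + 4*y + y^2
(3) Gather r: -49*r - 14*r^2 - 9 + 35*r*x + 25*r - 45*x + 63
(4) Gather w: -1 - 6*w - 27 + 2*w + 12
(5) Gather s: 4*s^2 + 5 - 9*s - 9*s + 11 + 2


(1) = -14*c - 4*w^2 + w*(-4*c - 30) - 56
(2) = 2*r^2 + 2*r + y^2*(2*r + 2) + y*(-2*r^2 - 4*r - 2)
(3) = -14*r^2 + r*(35*x - 24) - 45*x + 54
(4) = -4*w - 16
(5) = 4*s^2 - 18*s + 18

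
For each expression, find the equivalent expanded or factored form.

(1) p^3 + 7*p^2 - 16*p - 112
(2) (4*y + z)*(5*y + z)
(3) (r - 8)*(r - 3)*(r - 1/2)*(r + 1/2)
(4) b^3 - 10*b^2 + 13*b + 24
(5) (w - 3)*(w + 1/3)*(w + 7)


(1) = (p - 4)*(p + 4)*(p + 7)
(2) = 20*y^2 + 9*y*z + z^2
(3) = r^4 - 11*r^3 + 95*r^2/4 + 11*r/4 - 6
(4) = (b - 8)*(b - 3)*(b + 1)
(5) = w^3 + 13*w^2/3 - 59*w/3 - 7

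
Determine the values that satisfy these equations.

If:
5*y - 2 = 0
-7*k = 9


Then:
k = -9/7
y = 2/5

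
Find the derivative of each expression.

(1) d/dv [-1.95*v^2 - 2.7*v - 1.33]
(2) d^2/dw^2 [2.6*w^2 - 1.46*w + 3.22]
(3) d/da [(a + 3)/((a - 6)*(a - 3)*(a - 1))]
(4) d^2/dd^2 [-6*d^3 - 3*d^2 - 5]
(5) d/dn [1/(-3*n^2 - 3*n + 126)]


(1) = -3.9*v - 2.7
(2) = 5.20000000000000
(3) = (-2*a^3 + a^2 + 60*a - 99)/(a^6 - 20*a^5 + 154*a^4 - 576*a^3 + 1089*a^2 - 972*a + 324)
(4) = -36*d - 6
(5) = (2*n + 1)/(3*(n^2 + n - 42)^2)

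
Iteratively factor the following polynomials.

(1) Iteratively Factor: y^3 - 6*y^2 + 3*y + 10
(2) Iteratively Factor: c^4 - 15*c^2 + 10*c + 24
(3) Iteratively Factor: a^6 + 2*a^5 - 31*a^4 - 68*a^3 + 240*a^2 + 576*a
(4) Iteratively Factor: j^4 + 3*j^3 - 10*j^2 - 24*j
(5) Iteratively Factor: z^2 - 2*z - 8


(1) = (y - 2)*(y^2 - 4*y - 5) = (y - 2)*(y + 1)*(y - 5)
(2) = (c + 4)*(c^3 - 4*c^2 + c + 6) = (c - 3)*(c + 4)*(c^2 - c - 2) = (c - 3)*(c + 1)*(c + 4)*(c - 2)
(3) = (a + 3)*(a^5 - a^4 - 28*a^3 + 16*a^2 + 192*a) = a*(a + 3)*(a^4 - a^3 - 28*a^2 + 16*a + 192) = a*(a + 3)^2*(a^3 - 4*a^2 - 16*a + 64) = a*(a + 3)^2*(a + 4)*(a^2 - 8*a + 16) = a*(a - 4)*(a + 3)^2*(a + 4)*(a - 4)
(4) = (j + 2)*(j^3 + j^2 - 12*j) = (j - 3)*(j + 2)*(j^2 + 4*j) = j*(j - 3)*(j + 2)*(j + 4)
(5) = (z + 2)*(z - 4)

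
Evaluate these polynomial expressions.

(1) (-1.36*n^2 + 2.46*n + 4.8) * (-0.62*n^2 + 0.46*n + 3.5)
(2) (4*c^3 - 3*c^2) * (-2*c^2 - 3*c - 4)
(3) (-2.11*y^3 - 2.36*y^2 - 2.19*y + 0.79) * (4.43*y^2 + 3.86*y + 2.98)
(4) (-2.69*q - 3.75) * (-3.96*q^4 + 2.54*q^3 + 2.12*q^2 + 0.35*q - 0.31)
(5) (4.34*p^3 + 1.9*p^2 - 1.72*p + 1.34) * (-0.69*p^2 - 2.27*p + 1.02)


(1) = 0.8432*n^4 - 2.1508*n^3 - 6.6044*n^2 + 10.818*n + 16.8
(2) = -8*c^5 - 6*c^4 - 7*c^3 + 12*c^2
(3) = -9.3473*y^5 - 18.5994*y^4 - 25.0991*y^3 - 11.9865*y^2 - 3.4768*y + 2.3542
(4) = 10.6524*q^5 + 8.0174*q^4 - 15.2278*q^3 - 8.8915*q^2 - 0.4786*q + 1.1625
(5) = -2.9946*p^5 - 11.1628*p^4 + 1.3006*p^3 + 4.9178*p^2 - 4.7962*p + 1.3668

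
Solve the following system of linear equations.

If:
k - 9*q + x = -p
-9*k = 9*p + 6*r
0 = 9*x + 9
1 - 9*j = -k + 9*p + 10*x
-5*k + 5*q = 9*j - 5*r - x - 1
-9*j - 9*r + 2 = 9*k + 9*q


Then:
j = 15245/22959
k = -2088/2551
p = 1192/2551
q = -383/2551
r = 1344/2551
x = -1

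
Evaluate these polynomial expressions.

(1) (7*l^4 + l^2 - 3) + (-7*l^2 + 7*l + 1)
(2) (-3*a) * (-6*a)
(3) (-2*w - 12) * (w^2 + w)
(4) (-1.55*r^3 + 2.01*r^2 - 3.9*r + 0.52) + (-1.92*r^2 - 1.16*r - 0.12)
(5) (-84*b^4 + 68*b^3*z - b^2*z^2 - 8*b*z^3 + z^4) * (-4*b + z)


(1) = 7*l^4 - 6*l^2 + 7*l - 2
(2) = 18*a^2
(3) = -2*w^3 - 14*w^2 - 12*w
(4) = -1.55*r^3 + 0.09*r^2 - 5.06*r + 0.4
(5) = 336*b^5 - 356*b^4*z + 72*b^3*z^2 + 31*b^2*z^3 - 12*b*z^4 + z^5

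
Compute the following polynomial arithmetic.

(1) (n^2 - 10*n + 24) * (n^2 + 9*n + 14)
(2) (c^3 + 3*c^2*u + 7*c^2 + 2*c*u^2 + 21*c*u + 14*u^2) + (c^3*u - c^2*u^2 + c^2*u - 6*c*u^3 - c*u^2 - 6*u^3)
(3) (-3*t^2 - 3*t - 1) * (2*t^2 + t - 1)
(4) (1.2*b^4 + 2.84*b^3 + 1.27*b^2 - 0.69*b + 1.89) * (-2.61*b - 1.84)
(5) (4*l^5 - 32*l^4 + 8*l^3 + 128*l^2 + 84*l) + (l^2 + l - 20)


(1) = n^4 - n^3 - 52*n^2 + 76*n + 336
(2) = c^3*u + c^3 - c^2*u^2 + 4*c^2*u + 7*c^2 - 6*c*u^3 + c*u^2 + 21*c*u - 6*u^3 + 14*u^2
(3) = -6*t^4 - 9*t^3 - 2*t^2 + 2*t + 1
(4) = -3.132*b^5 - 9.6204*b^4 - 8.5403*b^3 - 0.5359*b^2 - 3.6633*b - 3.4776
(5) = 4*l^5 - 32*l^4 + 8*l^3 + 129*l^2 + 85*l - 20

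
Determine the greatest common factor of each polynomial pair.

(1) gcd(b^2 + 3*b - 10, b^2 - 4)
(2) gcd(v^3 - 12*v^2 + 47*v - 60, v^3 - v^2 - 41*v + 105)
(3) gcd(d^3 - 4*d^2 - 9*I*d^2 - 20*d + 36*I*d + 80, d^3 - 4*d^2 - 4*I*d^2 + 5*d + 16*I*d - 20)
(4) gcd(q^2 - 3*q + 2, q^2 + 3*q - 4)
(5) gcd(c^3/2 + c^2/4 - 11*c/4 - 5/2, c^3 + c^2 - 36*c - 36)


(1) = gcd((b - 2)*(b + 5), (b - 2)*(b + 2)) = b - 2
(2) = gcd((v - 5)*(v - 4)*(v - 3), (v - 5)*(v - 3)*(v + 7)) = v^2 - 8*v + 15
(3) = d^2 + d*(-4 - 5*I) + 20*I
(4) = gcd((q - 2)*(q - 1), (q - 1)*(q + 4)) = q - 1
(5) = c + 1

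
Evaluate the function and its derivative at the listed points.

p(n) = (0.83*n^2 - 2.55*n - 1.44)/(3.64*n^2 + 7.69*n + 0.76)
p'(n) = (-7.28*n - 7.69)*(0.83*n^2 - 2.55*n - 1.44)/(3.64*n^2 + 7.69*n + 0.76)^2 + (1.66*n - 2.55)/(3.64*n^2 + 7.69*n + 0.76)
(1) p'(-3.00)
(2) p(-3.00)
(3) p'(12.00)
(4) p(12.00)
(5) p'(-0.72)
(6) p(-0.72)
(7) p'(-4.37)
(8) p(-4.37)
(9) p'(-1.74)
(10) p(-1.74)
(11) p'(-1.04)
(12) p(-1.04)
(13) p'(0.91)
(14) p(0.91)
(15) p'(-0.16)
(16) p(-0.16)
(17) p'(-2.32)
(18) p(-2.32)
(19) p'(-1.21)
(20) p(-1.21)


(1) = 1.05
(2) = 1.31
(3) = 0.01
(4) = 0.14
(5) = 1.05
(6) = -0.29
(7) = 0.19
(8) = 0.70
(9) = 14.11
(10) = -3.44
(11) = 1.27
(12) = -0.64
(13) = 0.28
(14) = -0.29
(15) = 53.82
(16) = 2.68
(17) = 10.50
(18) = 3.56
(19) = 1.73
(20) = -0.89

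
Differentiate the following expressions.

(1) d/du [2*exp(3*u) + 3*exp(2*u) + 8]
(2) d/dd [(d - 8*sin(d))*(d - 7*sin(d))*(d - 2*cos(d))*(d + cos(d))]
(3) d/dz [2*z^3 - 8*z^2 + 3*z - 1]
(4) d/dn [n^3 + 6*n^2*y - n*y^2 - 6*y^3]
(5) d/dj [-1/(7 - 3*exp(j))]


(1) = 6*(exp(u) + 1)*exp(2*u)
(2) = -(d - 8*sin(d))*(d - 7*sin(d))*(d - 2*cos(d))*(sin(d) - 1) + (d - 8*sin(d))*(d - 7*sin(d))*(d + cos(d))*(2*sin(d) + 1) - (d - 8*sin(d))*(d - 2*cos(d))*(d + cos(d))*(7*cos(d) - 1) - (d - 7*sin(d))*(d - 2*cos(d))*(d + cos(d))*(8*cos(d) - 1)
(3) = 6*z^2 - 16*z + 3
(4) = 3*n^2 + 12*n*y - y^2
(5) = -3*exp(j)/(3*exp(j) - 7)^2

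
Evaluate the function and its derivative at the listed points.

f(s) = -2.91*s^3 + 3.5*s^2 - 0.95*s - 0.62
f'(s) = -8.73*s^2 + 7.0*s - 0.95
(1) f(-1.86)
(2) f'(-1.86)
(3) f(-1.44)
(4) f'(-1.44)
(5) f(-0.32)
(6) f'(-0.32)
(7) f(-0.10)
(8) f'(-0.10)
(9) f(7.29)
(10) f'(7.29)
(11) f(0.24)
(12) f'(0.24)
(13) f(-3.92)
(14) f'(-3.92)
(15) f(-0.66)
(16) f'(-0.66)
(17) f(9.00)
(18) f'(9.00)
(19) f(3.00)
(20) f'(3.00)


(1) = 31.98
(2) = -44.17
(3) = 16.69
(4) = -29.13
(5) = 0.14
(6) = -4.08
(7) = -0.49
(8) = -1.74
(9) = -948.93
(10) = -413.87
(11) = -0.69
(12) = 0.23
(13) = 232.17
(14) = -162.54
(15) = 2.37
(16) = -9.37
(17) = -1847.06
(18) = -645.08
(19) = -50.54
(20) = -58.52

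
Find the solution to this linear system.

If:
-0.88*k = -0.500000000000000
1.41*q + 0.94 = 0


Then:
k = 0.57
q = -0.67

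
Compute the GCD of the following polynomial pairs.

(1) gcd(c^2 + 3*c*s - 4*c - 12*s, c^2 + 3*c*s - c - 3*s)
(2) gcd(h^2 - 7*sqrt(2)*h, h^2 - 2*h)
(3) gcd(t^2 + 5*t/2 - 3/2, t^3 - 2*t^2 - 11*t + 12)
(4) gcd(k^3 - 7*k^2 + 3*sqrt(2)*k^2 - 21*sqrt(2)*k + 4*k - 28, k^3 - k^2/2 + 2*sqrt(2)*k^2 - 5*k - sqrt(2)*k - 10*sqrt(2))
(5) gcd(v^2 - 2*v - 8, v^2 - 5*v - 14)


(1) = c + 3*s
(2) = gcd(h*(h - 7*sqrt(2)), h*(h - 2)) = h
(3) = t + 3
(4) = gcd((k - 7)*(k + sqrt(2))*(k + 2*sqrt(2)), (k - 5/2)*(k + 2)*(k + 2*sqrt(2))) = k + 2*sqrt(2)
(5) = gcd((v - 4)*(v + 2), (v - 7)*(v + 2)) = v + 2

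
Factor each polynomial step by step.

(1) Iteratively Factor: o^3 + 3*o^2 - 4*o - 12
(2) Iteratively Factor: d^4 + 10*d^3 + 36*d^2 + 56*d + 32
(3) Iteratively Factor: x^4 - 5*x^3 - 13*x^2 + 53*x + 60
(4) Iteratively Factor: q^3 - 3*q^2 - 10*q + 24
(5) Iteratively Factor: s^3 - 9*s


(1) = (o - 2)*(o^2 + 5*o + 6) = (o - 2)*(o + 3)*(o + 2)
(2) = (d + 4)*(d^3 + 6*d^2 + 12*d + 8) = (d + 2)*(d + 4)*(d^2 + 4*d + 4) = (d + 2)^2*(d + 4)*(d + 2)
(3) = (x - 5)*(x^3 - 13*x - 12) = (x - 5)*(x - 4)*(x^2 + 4*x + 3) = (x - 5)*(x - 4)*(x + 3)*(x + 1)
(4) = (q - 2)*(q^2 - q - 12) = (q - 2)*(q + 3)*(q - 4)
(5) = (s + 3)*(s^2 - 3*s) = s*(s + 3)*(s - 3)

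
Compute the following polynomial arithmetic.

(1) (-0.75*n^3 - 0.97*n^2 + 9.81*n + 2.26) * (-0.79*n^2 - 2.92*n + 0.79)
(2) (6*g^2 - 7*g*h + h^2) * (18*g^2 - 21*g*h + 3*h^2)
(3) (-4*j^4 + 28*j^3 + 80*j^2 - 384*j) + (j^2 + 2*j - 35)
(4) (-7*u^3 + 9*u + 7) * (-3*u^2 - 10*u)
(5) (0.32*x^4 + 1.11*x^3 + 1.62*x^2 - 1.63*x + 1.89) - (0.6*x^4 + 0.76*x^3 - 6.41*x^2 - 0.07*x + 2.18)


(1) = 0.5925*n^5 + 2.9563*n^4 - 5.51*n^3 - 31.1969*n^2 + 1.1507*n + 1.7854
(2) = 108*g^4 - 252*g^3*h + 183*g^2*h^2 - 42*g*h^3 + 3*h^4
(3) = -4*j^4 + 28*j^3 + 81*j^2 - 382*j - 35
(4) = 21*u^5 + 70*u^4 - 27*u^3 - 111*u^2 - 70*u
(5) = -0.28*x^4 + 0.35*x^3 + 8.03*x^2 - 1.56*x - 0.29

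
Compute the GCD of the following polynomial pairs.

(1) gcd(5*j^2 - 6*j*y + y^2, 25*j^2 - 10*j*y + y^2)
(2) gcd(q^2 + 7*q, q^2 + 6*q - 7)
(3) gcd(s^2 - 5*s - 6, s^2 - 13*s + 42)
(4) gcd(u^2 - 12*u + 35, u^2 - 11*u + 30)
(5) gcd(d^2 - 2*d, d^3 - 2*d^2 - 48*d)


(1) = gcd((-5*j + y)*(-j + y), (-5*j + y)^2) = -5*j + y
(2) = q + 7
(3) = gcd((s - 6)*(s + 1), (s - 7)*(s - 6)) = s - 6
(4) = gcd((u - 7)*(u - 5), (u - 6)*(u - 5)) = u - 5
(5) = gcd(d*(d - 2), d*(d - 8)*(d + 6)) = d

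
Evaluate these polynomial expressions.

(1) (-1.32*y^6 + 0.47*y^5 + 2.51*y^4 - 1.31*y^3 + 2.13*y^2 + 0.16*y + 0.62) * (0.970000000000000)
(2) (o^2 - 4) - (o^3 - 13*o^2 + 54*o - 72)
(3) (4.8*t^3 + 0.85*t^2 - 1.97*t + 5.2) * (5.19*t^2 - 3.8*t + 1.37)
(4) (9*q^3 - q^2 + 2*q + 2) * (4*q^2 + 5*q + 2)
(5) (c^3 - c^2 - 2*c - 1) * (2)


(1) = -1.2804*y^6 + 0.4559*y^5 + 2.4347*y^4 - 1.2707*y^3 + 2.0661*y^2 + 0.1552*y + 0.6014
(2) = -o^3 + 14*o^2 - 54*o + 68
(3) = 24.912*t^5 - 13.8285*t^4 - 6.8783*t^3 + 35.6385*t^2 - 22.4589*t + 7.124
(4) = 36*q^5 + 41*q^4 + 21*q^3 + 16*q^2 + 14*q + 4
(5) = 2*c^3 - 2*c^2 - 4*c - 2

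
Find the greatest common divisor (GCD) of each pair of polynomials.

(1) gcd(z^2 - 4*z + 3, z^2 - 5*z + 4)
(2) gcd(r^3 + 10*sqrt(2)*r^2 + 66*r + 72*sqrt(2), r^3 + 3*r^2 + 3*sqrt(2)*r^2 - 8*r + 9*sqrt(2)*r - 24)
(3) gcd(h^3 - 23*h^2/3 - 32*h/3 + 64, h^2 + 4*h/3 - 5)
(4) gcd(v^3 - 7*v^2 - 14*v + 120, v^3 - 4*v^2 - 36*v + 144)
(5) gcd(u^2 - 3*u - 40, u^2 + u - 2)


(1) = z - 1
(2) = gcd((r + 3*sqrt(2))^2*(r + 4*sqrt(2)), (r + 3)*(r - sqrt(2))*(r + 4*sqrt(2))) = r + 4*sqrt(2)
(3) = gcd((h - 8)*(h - 8/3)*(h + 3), (h - 5/3)*(h + 3)) = h + 3
(4) = v - 6
(5) = 1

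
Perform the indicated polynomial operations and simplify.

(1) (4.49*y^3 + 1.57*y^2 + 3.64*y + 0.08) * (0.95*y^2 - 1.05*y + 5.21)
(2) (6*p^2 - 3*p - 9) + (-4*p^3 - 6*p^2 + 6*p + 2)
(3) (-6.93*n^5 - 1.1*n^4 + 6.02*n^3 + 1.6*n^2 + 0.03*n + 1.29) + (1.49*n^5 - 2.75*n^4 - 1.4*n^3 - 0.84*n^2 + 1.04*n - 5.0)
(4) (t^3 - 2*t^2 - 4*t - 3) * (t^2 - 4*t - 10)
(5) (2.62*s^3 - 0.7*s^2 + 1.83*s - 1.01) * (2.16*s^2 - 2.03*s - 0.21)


(1) = 4.2655*y^5 - 3.223*y^4 + 25.2024*y^3 + 4.4337*y^2 + 18.8804*y + 0.4168
(2) = -4*p^3 + 3*p - 7
(3) = -5.44*n^5 - 3.85*n^4 + 4.62*n^3 + 0.76*n^2 + 1.07*n - 3.71
(4) = t^5 - 6*t^4 - 6*t^3 + 33*t^2 + 52*t + 30
(5) = 5.6592*s^5 - 6.8306*s^4 + 4.8236*s^3 - 5.7495*s^2 + 1.666*s + 0.2121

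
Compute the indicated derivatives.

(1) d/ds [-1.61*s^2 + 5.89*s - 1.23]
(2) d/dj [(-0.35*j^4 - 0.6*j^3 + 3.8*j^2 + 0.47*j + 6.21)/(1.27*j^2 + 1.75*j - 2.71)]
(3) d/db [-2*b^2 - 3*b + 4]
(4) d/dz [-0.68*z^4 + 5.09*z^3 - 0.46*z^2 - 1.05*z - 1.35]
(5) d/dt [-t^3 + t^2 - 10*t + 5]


(1) = 5.89 - 3.22*s
(2) = (-0.889*j^5 - 2.5995*j^4 + 1.694*j^3 + 10.9311*j^2 - 36.3694*j - 12.1412)/(1.6129*j^4 + 4.445*j^3 - 3.8209*j^2 - 9.485*j + 7.3441)
(3) = -4*b - 3
(4) = -2.72*z^3 + 15.27*z^2 - 0.92*z - 1.05
(5) = -3*t^2 + 2*t - 10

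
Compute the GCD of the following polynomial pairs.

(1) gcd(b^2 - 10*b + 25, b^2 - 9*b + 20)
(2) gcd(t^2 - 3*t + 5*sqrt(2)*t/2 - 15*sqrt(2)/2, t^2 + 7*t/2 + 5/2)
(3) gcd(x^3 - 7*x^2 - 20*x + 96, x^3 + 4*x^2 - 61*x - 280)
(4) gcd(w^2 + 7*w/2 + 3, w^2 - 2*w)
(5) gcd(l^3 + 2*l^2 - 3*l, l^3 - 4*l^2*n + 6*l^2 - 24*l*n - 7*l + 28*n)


(1) = gcd((b - 5)^2, (b - 5)*(b - 4)) = b - 5
(2) = 1
(3) = x - 8
(4) = 1
(5) = gcd(l*(l - 1)*(l + 3), (l - 1)*(l + 7)*(l - 4*n)) = l - 1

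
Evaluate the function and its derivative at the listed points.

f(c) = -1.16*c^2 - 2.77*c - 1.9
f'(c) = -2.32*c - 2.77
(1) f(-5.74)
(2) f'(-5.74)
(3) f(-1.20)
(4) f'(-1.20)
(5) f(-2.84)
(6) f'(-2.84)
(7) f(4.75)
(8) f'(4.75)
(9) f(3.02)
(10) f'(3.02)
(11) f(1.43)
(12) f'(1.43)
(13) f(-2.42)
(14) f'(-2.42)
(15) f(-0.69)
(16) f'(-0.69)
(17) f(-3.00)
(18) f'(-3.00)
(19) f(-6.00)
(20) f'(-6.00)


(1) = -24.22
(2) = 10.55
(3) = -0.25
(4) = 0.01
(5) = -3.39
(6) = 3.82
(7) = -41.23
(8) = -13.79
(9) = -20.85
(10) = -9.78
(11) = -8.23
(12) = -6.09
(13) = -1.99
(14) = 2.84
(15) = -0.54
(16) = -1.17
(17) = -4.03
(18) = 4.19
(19) = -27.04
(20) = 11.15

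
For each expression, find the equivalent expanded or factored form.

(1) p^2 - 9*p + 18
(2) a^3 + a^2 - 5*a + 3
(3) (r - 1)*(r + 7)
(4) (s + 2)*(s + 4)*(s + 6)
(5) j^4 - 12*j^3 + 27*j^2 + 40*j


(1) = (p - 6)*(p - 3)
(2) = (a - 1)^2*(a + 3)
(3) = r^2 + 6*r - 7
(4) = s^3 + 12*s^2 + 44*s + 48
(5) = j*(j - 8)*(j - 5)*(j + 1)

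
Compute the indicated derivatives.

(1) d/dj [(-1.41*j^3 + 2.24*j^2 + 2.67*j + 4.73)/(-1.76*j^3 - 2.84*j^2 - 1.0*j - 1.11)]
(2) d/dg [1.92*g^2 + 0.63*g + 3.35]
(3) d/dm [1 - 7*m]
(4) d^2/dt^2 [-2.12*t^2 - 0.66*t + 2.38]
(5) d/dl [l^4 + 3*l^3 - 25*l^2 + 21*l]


(1) = (7.9468*j^4 + 12.2184*j^3 + 35.0125*j^2 + 21.8936*j + 1.7663)/(3.0976*j^6 + 9.9968*j^5 + 11.5856*j^4 + 9.5872*j^3 + 7.3048*j^2 + 2.22*j + 1.2321)
(2) = 3.84*g + 0.63
(3) = -7
(4) = -4.24000000000000
(5) = 4*l^3 + 9*l^2 - 50*l + 21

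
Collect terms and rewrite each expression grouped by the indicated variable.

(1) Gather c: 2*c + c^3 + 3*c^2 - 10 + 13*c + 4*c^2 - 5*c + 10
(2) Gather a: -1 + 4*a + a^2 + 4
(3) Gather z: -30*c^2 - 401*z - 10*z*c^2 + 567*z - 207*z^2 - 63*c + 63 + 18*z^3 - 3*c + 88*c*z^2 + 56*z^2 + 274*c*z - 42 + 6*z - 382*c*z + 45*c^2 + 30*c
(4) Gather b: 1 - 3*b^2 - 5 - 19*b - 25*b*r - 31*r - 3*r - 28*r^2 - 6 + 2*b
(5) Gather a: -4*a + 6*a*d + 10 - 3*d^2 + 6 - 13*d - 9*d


(1) = c^3 + 7*c^2 + 10*c
(2) = a^2 + 4*a + 3
(3) = 15*c^2 - 36*c + 18*z^3 + z^2*(88*c - 151) + z*(-10*c^2 - 108*c + 172) + 21
(4) = -3*b^2 + b*(-25*r - 17) - 28*r^2 - 34*r - 10
(5) = a*(6*d - 4) - 3*d^2 - 22*d + 16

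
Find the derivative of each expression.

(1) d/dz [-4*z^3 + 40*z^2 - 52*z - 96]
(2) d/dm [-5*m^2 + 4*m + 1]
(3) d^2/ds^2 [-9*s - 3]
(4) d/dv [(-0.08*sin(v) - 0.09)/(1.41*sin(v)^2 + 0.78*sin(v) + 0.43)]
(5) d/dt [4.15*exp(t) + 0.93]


(1) = -12*z^2 + 80*z - 52
(2) = 4 - 10*m
(3) = 0
(4) = (0.1128*sin(v)^2 + 0.2538*sin(v) + 0.0358)*cos(v)/(1.9881*sin(v)^4 + 2.1996*sin(v)^3 + 1.821*sin(v)^2 + 0.6708*sin(v) + 0.1849)
(5) = 4.15*exp(t)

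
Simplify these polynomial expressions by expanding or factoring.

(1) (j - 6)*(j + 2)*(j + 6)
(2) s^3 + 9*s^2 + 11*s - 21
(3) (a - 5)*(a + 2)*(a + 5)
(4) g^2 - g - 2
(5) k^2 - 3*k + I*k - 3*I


(1) = j^3 + 2*j^2 - 36*j - 72
(2) = (s - 1)*(s + 3)*(s + 7)
(3) = a^3 + 2*a^2 - 25*a - 50
(4) = (g - 2)*(g + 1)
(5) = (k - 3)*(k + I)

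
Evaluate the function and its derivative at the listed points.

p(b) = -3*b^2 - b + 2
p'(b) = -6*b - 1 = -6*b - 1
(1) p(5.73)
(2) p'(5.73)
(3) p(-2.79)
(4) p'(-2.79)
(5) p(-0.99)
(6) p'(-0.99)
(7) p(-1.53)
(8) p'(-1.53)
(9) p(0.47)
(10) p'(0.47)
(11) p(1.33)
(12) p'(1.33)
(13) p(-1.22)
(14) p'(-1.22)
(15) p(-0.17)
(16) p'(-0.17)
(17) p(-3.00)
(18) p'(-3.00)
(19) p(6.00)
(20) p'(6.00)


(1) = -102.23
(2) = -35.38
(3) = -18.56
(4) = 15.74
(5) = 0.05
(6) = 4.94
(7) = -3.49
(8) = 8.18
(9) = 0.87
(10) = -3.82
(11) = -4.64
(12) = -8.98
(13) = -1.25
(14) = 6.32
(15) = 2.08
(16) = 0.02
(17) = -22.00
(18) = 17.00
(19) = -112.00
(20) = -37.00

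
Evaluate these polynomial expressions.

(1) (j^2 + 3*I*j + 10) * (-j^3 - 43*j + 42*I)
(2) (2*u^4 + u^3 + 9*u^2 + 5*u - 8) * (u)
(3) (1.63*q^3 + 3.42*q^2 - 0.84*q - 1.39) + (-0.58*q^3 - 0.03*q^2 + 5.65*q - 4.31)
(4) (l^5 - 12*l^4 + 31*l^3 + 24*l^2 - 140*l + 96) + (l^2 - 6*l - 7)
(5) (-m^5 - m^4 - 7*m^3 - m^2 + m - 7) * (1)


(1) = -j^5 - 3*I*j^4 - 53*j^3 - 87*I*j^2 - 556*j + 420*I
(2) = 2*u^5 + u^4 + 9*u^3 + 5*u^2 - 8*u
(3) = 1.05*q^3 + 3.39*q^2 + 4.81*q - 5.7
(4) = l^5 - 12*l^4 + 31*l^3 + 25*l^2 - 146*l + 89
(5) = -m^5 - m^4 - 7*m^3 - m^2 + m - 7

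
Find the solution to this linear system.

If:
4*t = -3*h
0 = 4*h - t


Then:
h = 0
t = 0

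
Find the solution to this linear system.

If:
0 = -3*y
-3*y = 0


Then:
y = 0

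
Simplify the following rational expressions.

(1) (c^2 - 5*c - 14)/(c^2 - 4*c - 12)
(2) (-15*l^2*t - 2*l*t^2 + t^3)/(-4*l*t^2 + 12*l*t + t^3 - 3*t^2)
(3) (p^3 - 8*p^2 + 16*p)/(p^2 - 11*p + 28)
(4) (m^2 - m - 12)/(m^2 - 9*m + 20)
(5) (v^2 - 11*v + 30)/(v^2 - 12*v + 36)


(1) = (c - 7)/(c - 6)
(2) = (-15*l^2 - 2*l*t + t^2)/(-4*l*t + 12*l + t^2 - 3*t)
(3) = (p^2 - 4*p)/(p - 7)
(4) = (m + 3)/(m - 5)
(5) = (v - 5)/(v - 6)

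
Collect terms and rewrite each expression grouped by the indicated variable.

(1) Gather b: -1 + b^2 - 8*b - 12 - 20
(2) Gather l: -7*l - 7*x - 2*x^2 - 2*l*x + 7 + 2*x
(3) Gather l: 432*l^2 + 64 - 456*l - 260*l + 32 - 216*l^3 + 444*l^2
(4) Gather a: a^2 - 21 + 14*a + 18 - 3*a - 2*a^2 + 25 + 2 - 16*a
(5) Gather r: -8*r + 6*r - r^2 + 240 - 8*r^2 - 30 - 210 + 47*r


(1) = b^2 - 8*b - 33
(2) = l*(-2*x - 7) - 2*x^2 - 5*x + 7
(3) = -216*l^3 + 876*l^2 - 716*l + 96
(4) = -a^2 - 5*a + 24
(5) = -9*r^2 + 45*r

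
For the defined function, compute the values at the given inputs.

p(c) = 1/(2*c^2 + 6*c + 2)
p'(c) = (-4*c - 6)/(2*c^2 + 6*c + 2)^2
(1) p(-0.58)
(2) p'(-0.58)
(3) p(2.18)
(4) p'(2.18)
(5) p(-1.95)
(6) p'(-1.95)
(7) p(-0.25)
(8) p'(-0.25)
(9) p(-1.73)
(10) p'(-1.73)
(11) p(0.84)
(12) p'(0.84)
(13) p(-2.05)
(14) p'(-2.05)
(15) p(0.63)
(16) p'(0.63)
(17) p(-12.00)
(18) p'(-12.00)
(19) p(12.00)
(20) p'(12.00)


(1) = -1.24
(2) = -5.65
(3) = 0.04
(4) = -0.02
(5) = -0.48
(6) = 0.41
(7) = 1.60
(8) = -12.80
(9) = -0.42
(10) = 0.16
(11) = 0.12
(12) = -0.13
(13) = -0.53
(14) = 0.61
(15) = 0.15
(16) = -0.20
(17) = 0.00
(18) = 0.00
(19) = 0.00
(20) = -0.00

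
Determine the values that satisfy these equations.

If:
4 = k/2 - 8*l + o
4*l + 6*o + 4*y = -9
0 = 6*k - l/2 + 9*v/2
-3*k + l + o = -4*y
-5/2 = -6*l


Then:
k = -563/6
l = 5/12
o = 217/4
v = 13517/108
y = -2017/24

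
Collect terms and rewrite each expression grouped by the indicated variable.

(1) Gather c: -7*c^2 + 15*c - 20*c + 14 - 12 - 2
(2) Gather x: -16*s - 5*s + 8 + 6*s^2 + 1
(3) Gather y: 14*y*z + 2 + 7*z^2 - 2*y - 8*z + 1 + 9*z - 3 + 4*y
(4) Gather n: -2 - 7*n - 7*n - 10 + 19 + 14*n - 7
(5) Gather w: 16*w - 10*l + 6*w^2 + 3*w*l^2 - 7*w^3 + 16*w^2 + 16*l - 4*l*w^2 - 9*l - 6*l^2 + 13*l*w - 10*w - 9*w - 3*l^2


(1) = -7*c^2 - 5*c
(2) = 6*s^2 - 21*s + 9
(3) = y*(14*z + 2) + 7*z^2 + z
(4) = 0
(5) = -9*l^2 - 3*l - 7*w^3 + w^2*(22 - 4*l) + w*(3*l^2 + 13*l - 3)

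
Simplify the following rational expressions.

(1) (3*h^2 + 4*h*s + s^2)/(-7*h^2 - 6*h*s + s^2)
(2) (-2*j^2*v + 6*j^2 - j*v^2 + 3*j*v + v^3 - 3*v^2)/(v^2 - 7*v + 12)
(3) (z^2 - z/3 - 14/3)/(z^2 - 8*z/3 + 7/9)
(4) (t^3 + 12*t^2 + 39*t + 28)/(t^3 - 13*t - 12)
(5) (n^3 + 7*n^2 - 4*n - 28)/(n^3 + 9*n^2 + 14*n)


(1) = (3*h + s)/(-7*h + s)
(2) = (-2*j^2 - j*v + v^2)/(v - 4)
(3) = (3*z + 6)/(3*z - 1)
(4) = (t^2 + 11*t + 28)/(t^2 - t - 12)
(5) = (n - 2)/n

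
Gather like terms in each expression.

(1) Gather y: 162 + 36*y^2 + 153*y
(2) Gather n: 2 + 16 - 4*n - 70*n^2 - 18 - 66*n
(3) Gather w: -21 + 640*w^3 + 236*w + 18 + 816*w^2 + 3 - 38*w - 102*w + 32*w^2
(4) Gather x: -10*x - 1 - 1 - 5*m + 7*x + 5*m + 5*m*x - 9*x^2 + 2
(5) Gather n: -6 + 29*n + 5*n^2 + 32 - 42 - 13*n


(1) = 36*y^2 + 153*y + 162
(2) = -70*n^2 - 70*n
(3) = 640*w^3 + 848*w^2 + 96*w
(4) = -9*x^2 + x*(5*m - 3)
(5) = 5*n^2 + 16*n - 16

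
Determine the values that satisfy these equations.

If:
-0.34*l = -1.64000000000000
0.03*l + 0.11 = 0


Then:
No Solution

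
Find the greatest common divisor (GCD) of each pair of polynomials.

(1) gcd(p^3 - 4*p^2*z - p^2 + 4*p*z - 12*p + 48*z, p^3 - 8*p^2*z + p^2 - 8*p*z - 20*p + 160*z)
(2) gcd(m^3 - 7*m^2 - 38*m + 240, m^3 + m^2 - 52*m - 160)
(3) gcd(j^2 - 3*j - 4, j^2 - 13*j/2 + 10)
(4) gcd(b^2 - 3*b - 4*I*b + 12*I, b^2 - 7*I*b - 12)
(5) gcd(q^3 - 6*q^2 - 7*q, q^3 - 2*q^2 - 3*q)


(1) = p - 4
(2) = m - 8
(3) = j - 4
(4) = b - 4*I
(5) = q^2 + q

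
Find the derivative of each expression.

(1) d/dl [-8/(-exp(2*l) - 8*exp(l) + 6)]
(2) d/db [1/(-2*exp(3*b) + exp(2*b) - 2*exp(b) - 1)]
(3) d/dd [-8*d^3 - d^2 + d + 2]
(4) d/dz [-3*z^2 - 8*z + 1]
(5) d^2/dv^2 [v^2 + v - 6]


(1) = 16*(-exp(l) - 4)*exp(l)/(exp(2*l) + 8*exp(l) - 6)^2
(2) = 2*(3*exp(2*b) - exp(b) + 1)*exp(b)/(2*exp(3*b) - exp(2*b) + 2*exp(b) + 1)^2
(3) = -24*d^2 - 2*d + 1
(4) = -6*z - 8
(5) = 2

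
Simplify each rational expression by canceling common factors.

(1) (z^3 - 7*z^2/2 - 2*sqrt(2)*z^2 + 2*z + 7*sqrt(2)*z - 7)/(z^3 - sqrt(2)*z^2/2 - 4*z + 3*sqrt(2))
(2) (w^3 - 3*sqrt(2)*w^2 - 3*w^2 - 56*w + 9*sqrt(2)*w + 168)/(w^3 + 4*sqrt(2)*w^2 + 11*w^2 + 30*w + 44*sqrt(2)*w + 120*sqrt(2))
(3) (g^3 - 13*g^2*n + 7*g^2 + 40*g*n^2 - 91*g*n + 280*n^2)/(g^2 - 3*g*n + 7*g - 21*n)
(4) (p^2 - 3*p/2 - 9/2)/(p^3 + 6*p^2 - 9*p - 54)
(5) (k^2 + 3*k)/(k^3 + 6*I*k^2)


(1) = (4*z - 14)/(4*z + 6*sqrt(2))
(2) = (w^2 + w*(-7*sqrt(2) - 3) + 21*sqrt(2))/(w^2 + 11*w + 30)
(3) = (g^2 - 13*g*n + 40*n^2)/(g - 3*n)
(4) = (2*p + 3)/(2*p^2 + 18*p + 36)
(5) = (k + 3)/(k^2 + 6*I*k)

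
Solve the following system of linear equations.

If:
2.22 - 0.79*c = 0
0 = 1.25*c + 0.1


Then:
No Solution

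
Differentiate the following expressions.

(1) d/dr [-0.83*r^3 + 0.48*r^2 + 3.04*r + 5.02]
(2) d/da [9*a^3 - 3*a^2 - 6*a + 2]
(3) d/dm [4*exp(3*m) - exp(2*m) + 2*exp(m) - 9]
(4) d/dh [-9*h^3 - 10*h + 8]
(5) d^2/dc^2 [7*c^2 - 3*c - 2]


(1) = -2.49*r^2 + 0.96*r + 3.04
(2) = 27*a^2 - 6*a - 6
(3) = 2*(6*exp(2*m) - exp(m) + 1)*exp(m)
(4) = -27*h^2 - 10
(5) = 14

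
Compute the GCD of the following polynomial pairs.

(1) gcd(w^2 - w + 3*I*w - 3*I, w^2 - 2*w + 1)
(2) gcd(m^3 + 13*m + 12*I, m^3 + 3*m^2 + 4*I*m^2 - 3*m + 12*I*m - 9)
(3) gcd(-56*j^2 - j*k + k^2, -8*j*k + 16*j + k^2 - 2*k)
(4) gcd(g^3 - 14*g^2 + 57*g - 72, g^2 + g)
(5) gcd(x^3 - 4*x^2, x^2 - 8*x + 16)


(1) = gcd((w - 1)*(w + 3*I), (w - 1)^2) = w - 1
(2) = gcd((m - 4*I)*(m + I)*(m + 3*I), (m + 3)*(m + I)*(m + 3*I)) = m^2 + 4*I*m - 3
(3) = gcd((-8*j + k)*(7*j + k), (-8*j + k)*(k - 2)) = 8*j - k
(4) = gcd((g - 8)*(g - 3)^2, g*(g + 1)) = 1
(5) = x - 4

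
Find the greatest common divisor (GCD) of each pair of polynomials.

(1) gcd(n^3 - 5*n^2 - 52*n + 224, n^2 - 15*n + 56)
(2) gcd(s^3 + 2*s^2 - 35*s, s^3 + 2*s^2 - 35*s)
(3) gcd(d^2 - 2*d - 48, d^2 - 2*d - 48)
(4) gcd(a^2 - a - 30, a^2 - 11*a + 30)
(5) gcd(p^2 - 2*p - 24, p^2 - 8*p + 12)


(1) = n - 8
(2) = s^3 + 2*s^2 - 35*s
(3) = gcd((d - 8)*(d + 6), (d - 8)*(d + 6)) = d^2 - 2*d - 48
(4) = a - 6
(5) = p - 6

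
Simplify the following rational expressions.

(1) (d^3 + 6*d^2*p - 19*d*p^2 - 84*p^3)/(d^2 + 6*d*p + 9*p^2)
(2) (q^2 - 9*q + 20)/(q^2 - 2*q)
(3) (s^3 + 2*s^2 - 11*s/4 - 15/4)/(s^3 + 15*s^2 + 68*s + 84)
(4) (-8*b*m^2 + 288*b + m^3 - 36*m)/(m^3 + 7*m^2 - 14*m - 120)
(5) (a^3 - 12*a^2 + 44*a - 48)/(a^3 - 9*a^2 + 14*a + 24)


(1) = (d^2 + 3*d*p - 28*p^2)/(d + 3*p)
(2) = (q^2 - 9*q + 20)/(q^2 - 2*q)
(3) = (4*s^3 + 8*s^2 - 11*s - 15)/(4*s^3 + 60*s^2 + 272*s + 336)
(4) = (-8*b*m + 48*b + m^2 - 6*m)/(m^2 + m - 20)
(5) = (a - 2)/(a + 1)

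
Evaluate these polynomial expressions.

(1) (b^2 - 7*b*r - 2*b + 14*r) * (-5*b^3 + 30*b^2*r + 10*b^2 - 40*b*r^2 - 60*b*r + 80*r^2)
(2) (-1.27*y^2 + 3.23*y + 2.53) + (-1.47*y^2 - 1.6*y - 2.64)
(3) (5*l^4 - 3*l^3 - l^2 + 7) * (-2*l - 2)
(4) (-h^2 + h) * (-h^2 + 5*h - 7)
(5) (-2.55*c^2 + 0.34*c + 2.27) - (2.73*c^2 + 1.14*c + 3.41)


(1) = -5*b^5 + 65*b^4*r + 20*b^4 - 250*b^3*r^2 - 260*b^3*r - 20*b^3 + 280*b^2*r^3 + 1000*b^2*r^2 + 260*b^2*r - 1120*b*r^3 - 1000*b*r^2 + 1120*r^3
(2) = -2.74*y^2 + 1.63*y - 0.11
(3) = -10*l^5 - 4*l^4 + 8*l^3 + 2*l^2 - 14*l - 14
(4) = h^4 - 6*h^3 + 12*h^2 - 7*h
(5) = -5.28*c^2 - 0.8*c - 1.14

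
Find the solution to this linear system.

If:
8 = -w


Then:
w = -8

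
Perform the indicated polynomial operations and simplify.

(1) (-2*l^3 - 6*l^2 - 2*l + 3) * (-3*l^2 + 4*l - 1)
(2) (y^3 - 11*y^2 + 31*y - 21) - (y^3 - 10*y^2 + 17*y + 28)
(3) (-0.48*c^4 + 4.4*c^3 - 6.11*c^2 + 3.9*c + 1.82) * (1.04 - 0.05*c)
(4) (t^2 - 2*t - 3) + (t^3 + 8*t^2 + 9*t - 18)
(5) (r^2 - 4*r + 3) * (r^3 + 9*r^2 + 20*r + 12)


(1) = 6*l^5 + 10*l^4 - 16*l^3 - 11*l^2 + 14*l - 3
(2) = -y^2 + 14*y - 49
(3) = 0.024*c^5 - 0.7192*c^4 + 4.8815*c^3 - 6.5494*c^2 + 3.965*c + 1.8928
(4) = t^3 + 9*t^2 + 7*t - 21
(5) = r^5 + 5*r^4 - 13*r^3 - 41*r^2 + 12*r + 36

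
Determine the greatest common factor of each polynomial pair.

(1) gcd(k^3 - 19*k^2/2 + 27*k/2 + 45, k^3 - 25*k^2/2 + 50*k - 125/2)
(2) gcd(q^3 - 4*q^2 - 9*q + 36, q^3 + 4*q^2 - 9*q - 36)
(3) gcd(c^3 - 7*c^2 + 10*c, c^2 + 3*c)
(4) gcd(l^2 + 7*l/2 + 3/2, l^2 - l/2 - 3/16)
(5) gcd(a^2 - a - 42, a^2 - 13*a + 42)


(1) = gcd((k - 6)*(k - 5)*(k + 3/2), (k - 5)^2*(k - 5/2)) = k - 5
(2) = q^2 - 9
(3) = gcd(c*(c - 5)*(c - 2), c*(c + 3)) = c
(4) = gcd((l + 1/2)*(l + 3), (l - 3/4)*(l + 1/4)) = 1
(5) = gcd((a - 7)*(a + 6), (a - 7)*(a - 6)) = a - 7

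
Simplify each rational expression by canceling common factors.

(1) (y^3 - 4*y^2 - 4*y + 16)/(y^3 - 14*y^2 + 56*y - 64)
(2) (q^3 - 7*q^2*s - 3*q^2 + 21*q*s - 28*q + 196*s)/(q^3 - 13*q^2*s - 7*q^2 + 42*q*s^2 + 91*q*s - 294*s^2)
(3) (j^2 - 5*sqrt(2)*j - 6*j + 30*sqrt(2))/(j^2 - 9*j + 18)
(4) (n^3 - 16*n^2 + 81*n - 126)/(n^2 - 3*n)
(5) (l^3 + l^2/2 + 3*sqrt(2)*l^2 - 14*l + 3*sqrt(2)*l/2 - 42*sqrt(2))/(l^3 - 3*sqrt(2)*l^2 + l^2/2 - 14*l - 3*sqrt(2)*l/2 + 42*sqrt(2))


(1) = (y + 2)/(y - 8)
(2) = (q + 4)/(q - 6*s)
(3) = (j - 5*sqrt(2))/(j - 3)
(4) = (n^2 - 13*n + 42)/n
(5) = (4*l + 12*sqrt(2))/(4*l - 12*sqrt(2))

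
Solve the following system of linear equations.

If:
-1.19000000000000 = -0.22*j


Then:
j = 5.41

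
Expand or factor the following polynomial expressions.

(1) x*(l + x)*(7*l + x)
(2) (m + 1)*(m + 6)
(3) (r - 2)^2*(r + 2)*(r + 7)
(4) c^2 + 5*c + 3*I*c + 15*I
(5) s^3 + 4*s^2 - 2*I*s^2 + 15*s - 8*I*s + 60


(1) = 7*l^2*x + 8*l*x^2 + x^3
(2) = m^2 + 7*m + 6
(3) = r^4 + 5*r^3 - 18*r^2 - 20*r + 56
(4) = (c + 5)*(c + 3*I)
(5) = (s + 4)*(s - 5*I)*(s + 3*I)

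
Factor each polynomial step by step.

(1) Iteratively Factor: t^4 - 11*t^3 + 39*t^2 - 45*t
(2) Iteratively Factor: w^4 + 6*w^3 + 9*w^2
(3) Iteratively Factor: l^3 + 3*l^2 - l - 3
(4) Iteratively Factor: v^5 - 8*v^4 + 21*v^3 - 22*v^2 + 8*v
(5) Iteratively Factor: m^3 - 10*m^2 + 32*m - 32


(1) = (t)*(t^3 - 11*t^2 + 39*t - 45) = t*(t - 5)*(t^2 - 6*t + 9) = t*(t - 5)*(t - 3)*(t - 3)
(2) = (w + 3)*(w^3 + 3*w^2) = w*(w + 3)*(w^2 + 3*w) = w*(w + 3)^2*(w)
(3) = (l + 1)*(l^2 + 2*l - 3) = (l - 1)*(l + 1)*(l + 3)
(4) = (v - 1)*(v^4 - 7*v^3 + 14*v^2 - 8*v) = (v - 2)*(v - 1)*(v^3 - 5*v^2 + 4*v) = (v - 2)*(v - 1)^2*(v^2 - 4*v) = (v - 4)*(v - 2)*(v - 1)^2*(v)
(5) = (m - 2)*(m^2 - 8*m + 16) = (m - 4)*(m - 2)*(m - 4)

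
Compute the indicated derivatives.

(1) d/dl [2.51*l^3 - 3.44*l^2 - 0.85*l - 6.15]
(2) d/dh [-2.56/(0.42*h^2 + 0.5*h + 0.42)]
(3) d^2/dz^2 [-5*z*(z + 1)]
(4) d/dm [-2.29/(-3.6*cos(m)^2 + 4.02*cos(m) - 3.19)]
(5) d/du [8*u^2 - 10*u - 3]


(1) = 7.53*l^2 - 6.88*l - 0.85
(2) = (2.1504*h + 1.28)/(0.42*h^2 + 0.5*h + 0.42)^2
(3) = -10
(4) = (16.488*cos(m) - 9.2058)*sin(m)/(3.6*cos(m)^2 - 4.02*cos(m) + 3.19)^2
(5) = 16*u - 10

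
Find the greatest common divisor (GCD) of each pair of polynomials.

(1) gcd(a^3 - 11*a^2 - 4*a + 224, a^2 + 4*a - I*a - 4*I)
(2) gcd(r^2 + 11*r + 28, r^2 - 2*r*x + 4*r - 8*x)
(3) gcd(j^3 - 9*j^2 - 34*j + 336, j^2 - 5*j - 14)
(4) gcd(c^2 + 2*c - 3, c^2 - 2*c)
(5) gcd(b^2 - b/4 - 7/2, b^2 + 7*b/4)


(1) = a + 4
(2) = r + 4
(3) = gcd((j - 8)*(j - 7)*(j + 6), (j - 7)*(j + 2)) = j - 7
(4) = gcd((c - 1)*(c + 3), c*(c - 2)) = 1
(5) = gcd((b - 2)*(b + 7/4), b*(b + 7/4)) = b + 7/4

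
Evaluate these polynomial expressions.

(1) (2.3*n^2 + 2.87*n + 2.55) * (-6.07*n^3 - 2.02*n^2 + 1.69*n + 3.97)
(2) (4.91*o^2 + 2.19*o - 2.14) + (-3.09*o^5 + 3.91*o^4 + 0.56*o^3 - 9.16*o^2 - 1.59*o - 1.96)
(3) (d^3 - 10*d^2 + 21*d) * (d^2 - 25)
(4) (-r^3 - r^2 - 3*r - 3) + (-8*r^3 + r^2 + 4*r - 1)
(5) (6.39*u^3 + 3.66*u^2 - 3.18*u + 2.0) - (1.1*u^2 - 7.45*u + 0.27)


(1) = -13.961*n^5 - 22.0669*n^4 - 17.3889*n^3 + 8.8303*n^2 + 15.7034*n + 10.1235
(2) = -3.09*o^5 + 3.91*o^4 + 0.56*o^3 - 4.25*o^2 + 0.6*o - 4.1
(3) = d^5 - 10*d^4 - 4*d^3 + 250*d^2 - 525*d
(4) = -9*r^3 + r - 4
(5) = 6.39*u^3 + 2.56*u^2 + 4.27*u + 1.73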